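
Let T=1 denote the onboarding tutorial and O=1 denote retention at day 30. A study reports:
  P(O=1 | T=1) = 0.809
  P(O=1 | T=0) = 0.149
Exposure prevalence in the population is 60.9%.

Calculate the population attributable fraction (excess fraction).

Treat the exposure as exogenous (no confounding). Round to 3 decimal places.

Let p₁ = 0.809, p₀ = 0.149.
Overall risk P(Y=1) = π·p₁ + (1−π)·p₀ = 0.609×0.809 + 0.391×0.149 = 0.55094.
Under exogeneity, PAF = [P(Y=1) − p₀] / P(Y=1).
PAF = (0.55094 − 0.149) / 0.55094 ≈ 0.7296

PAF ≈ 0.730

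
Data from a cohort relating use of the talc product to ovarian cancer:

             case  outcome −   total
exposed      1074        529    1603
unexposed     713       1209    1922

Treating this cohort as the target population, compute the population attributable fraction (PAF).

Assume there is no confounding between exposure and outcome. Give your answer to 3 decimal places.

PAF ≈ 0.268

p₁ = P(outcome | exposed) = 1074/1603 = 0.66999
p₀ = P(outcome | unexposed) = 713/1922 = 0.37097
Exposure prevalence π = 1603/3525 = 0.45475; overall risk P(Y=1) = 0.50695.
Under exogeneity, PAF = [P(Y=1) − p₀]/P(Y=1).
PAF = (0.50695 − 0.37097) / 0.50695 ≈ 0.2682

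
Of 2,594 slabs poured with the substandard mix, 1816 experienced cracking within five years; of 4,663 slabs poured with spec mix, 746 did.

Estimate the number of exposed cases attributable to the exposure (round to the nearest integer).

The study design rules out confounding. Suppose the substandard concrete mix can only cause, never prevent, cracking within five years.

about 1401 cases

p₁ = P(outcome | exposed) = 1816/2594 = 0.70008
p₀ = P(outcome | unexposed) = 746/4663 = 0.15998
PN = (p₁ − p₀)/p₁ = (0.70008 − 0.15998) / 0.70008 ≈ 0.77148.
Attributable cases ≈ PN × (exposed cases) = 0.77148 × 1816 ≈ 1401.00.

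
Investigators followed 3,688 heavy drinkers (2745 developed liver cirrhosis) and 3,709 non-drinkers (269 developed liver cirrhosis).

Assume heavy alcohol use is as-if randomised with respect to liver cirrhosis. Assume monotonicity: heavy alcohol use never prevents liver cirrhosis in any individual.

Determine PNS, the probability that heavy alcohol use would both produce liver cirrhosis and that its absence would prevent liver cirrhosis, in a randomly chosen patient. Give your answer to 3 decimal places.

p₁ = P(outcome | exposed) = 2745/3688 = 0.74431
p₀ = P(outcome | unexposed) = 269/3709 = 0.072526
Under exogeneity and monotonicity, PNS = p₁ − p₀.
PNS = 0.74431 − 0.072526 = 0.67178

PNS ≈ 0.672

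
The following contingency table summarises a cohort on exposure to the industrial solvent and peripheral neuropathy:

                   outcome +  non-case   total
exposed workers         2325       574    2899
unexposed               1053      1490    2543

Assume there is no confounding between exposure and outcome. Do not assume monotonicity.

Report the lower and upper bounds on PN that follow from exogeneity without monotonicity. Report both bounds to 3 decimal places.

0.484 ≤ PN ≤ 0.731

p₁ = P(outcome | exposed) = 2325/2899 = 0.802
p₀ = P(outcome | unexposed) = 1053/2543 = 0.41408
Under exogeneity alone the bounds on PN are max{0,(p₁−p₀)/p₁} ≤ PN ≤ min{1,(1−p₀)/p₁}.
  lower = (p₁ − p₀)/p₁ = 0.38792 / 0.802 ≈ 0.4837
  upper = min{1, (1 − p₀)/p₁} = 0.58592 / 0.802 ≈ 0.7306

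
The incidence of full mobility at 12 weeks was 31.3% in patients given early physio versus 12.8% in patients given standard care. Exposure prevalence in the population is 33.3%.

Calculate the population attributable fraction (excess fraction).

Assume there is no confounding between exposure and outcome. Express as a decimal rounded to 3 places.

PAF ≈ 0.325

p₁ = 0.313, p₀ = 0.128.
Overall risk P(Y=1) = π·p₁ + (1−π)·p₀ = 0.333×0.313 + 0.667×0.128 = 0.1896.
Under exogeneity, PAF = [P(Y=1) − p₀] / P(Y=1).
PAF = (0.1896 − 0.128) / 0.1896 ≈ 0.3249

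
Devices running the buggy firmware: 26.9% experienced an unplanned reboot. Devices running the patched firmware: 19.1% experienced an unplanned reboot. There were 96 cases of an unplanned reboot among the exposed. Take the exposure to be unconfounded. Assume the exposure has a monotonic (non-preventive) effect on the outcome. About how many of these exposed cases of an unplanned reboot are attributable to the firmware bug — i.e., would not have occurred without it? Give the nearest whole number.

about 28 cases

p₁ = 0.269, p₀ = 0.191.
PN = (p₁ − p₀)/p₁ = (0.269 − 0.191) / 0.269 ≈ 0.28996.
Attributable cases ≈ PN × (exposed cases) = 0.28996 × 96 ≈ 27.84.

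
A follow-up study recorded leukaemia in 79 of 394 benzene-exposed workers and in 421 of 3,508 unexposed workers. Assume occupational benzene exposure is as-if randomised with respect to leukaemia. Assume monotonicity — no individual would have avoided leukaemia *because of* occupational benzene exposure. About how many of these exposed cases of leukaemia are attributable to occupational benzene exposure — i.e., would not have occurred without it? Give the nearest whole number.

about 32 cases

p₁ = P(outcome | exposed) = 79/394 = 0.20051
p₀ = P(outcome | unexposed) = 421/3508 = 0.12001
PN = (p₁ − p₀)/p₁ = (0.20051 − 0.12001) / 0.20051 ≈ 0.40146.
Attributable cases ≈ PN × (exposed cases) = 0.40146 × 79 ≈ 31.72.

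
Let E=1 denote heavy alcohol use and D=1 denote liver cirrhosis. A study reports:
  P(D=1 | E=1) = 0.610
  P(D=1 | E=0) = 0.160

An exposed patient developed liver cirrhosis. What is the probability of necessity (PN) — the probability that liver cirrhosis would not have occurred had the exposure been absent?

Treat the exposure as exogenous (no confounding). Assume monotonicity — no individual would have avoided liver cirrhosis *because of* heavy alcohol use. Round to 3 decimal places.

PN ≈ 0.738

Let p₁ = 0.61, p₀ = 0.16.
Under exogeneity and monotonicity, PN = (p₁ − p₀) / p₁.
PN = (0.61 − 0.16) / 0.61 = 0.45 / 0.61 ≈ 0.7377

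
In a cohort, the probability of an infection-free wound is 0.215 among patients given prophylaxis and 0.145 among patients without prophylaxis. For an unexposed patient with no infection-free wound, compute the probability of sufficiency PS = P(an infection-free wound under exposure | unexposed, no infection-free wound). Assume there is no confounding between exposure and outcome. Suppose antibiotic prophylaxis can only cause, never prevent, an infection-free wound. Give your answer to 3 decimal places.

Let p₁ = 0.215, p₀ = 0.145.
Under exogeneity and monotonicity, PS = (p₁ − p₀) / (1 − p₀).
PS = (0.215 − 0.145) / (1 − 0.145) = 0.07 / 0.855 ≈ 0.0819

PS ≈ 0.082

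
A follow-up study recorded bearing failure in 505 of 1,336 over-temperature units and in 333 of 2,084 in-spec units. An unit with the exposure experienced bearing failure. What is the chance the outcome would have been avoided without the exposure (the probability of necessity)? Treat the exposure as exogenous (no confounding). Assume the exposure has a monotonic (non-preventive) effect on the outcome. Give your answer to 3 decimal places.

p₁ = P(outcome | exposed) = 505/1336 = 0.37799
p₀ = P(outcome | unexposed) = 333/2084 = 0.15979
Under exogeneity and monotonicity, PN = (p₁ − p₀) / p₁.
PN = (0.37799 − 0.15979) / 0.37799 = 0.21821 / 0.37799 ≈ 0.5773

PN ≈ 0.577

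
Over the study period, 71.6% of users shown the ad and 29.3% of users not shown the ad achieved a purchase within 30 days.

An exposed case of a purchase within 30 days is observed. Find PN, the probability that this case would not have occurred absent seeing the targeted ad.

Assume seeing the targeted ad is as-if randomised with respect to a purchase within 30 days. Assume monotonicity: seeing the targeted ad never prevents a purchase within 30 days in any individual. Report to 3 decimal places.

PN ≈ 0.591

p₁ = 0.716, p₀ = 0.293.
Under exogeneity and monotonicity, PN = (p₁ − p₀) / p₁.
PN = (0.716 − 0.293) / 0.716 = 0.423 / 0.716 ≈ 0.5908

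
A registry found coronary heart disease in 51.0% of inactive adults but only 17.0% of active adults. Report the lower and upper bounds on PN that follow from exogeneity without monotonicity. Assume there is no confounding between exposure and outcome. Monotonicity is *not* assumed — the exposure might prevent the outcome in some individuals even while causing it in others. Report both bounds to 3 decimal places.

0.667 ≤ PN ≤ 1.000

p₁ = 0.51, p₀ = 0.17.
Under exogeneity alone the bounds on PN are max{0,(p₁−p₀)/p₁} ≤ PN ≤ min{1,(1−p₀)/p₁}.
  lower = (p₁ − p₀)/p₁ = 0.34 / 0.51 ≈ 0.6667
  upper = min{1, (1 − p₀)/p₁} = 0.83 / 0.51 ≈ 1.6275 → capped at 1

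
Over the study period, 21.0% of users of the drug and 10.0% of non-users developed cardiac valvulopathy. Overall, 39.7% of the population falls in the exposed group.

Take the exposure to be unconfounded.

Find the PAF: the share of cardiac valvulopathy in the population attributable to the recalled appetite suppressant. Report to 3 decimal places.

p₁ = 0.21, p₀ = 0.1.
Overall risk P(Y=1) = π·p₁ + (1−π)·p₀ = 0.397×0.21 + 0.603×0.1 = 0.14367.
Under exogeneity, PAF = [P(Y=1) − p₀] / P(Y=1).
PAF = (0.14367 − 0.1) / 0.14367 ≈ 0.3040

PAF ≈ 0.304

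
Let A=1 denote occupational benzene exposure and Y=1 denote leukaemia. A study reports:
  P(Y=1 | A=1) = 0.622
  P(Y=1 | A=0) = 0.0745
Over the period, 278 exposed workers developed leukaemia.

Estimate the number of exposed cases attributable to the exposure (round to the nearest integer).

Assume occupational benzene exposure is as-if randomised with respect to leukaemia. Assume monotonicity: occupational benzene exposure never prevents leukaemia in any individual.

about 245 cases

Let p₁ = 0.622, p₀ = 0.0745.
PN = (p₁ − p₀)/p₁ = (0.622 − 0.0745) / 0.622 ≈ 0.88023.
Attributable cases ≈ PN × (exposed cases) = 0.88023 × 278 ≈ 244.70.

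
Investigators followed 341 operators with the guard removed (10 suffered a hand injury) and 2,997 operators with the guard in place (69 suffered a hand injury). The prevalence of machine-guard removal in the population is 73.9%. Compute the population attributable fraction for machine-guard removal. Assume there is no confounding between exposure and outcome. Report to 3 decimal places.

p₁ = P(outcome | exposed) = 10/341 = 0.029326
p₀ = P(outcome | unexposed) = 69/2997 = 0.023023
Overall risk P(Y=1) = π·p₁ + (1−π)·p₀ = 0.739×0.029326 + 0.261×0.023023 = 0.027681.
Under exogeneity, PAF = [P(Y=1) − p₀] / P(Y=1).
PAF = (0.027681 − 0.023023) / 0.027681 ≈ 0.1683

PAF ≈ 0.168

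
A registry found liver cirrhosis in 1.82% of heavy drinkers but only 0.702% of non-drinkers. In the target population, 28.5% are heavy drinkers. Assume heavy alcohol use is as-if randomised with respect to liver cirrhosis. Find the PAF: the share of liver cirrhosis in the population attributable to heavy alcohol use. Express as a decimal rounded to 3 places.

PAF ≈ 0.312

p₁ = 0.0182, p₀ = 0.00702.
Overall risk P(Y=1) = π·p₁ + (1−π)·p₀ = 0.285×0.0182 + 0.715×0.00702 = 0.010206.
Under exogeneity, PAF = [P(Y=1) − p₀] / P(Y=1).
PAF = (0.010206 − 0.00702) / 0.010206 ≈ 0.3122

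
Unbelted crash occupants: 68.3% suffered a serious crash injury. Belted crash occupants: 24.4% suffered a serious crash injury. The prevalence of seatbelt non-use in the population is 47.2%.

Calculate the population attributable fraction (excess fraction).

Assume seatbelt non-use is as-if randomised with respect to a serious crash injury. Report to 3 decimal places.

p₁ = 0.683, p₀ = 0.244.
Overall risk P(Y=1) = π·p₁ + (1−π)·p₀ = 0.472×0.683 + 0.528×0.244 = 0.45121.
Under exogeneity, PAF = [P(Y=1) − p₀] / P(Y=1).
PAF = (0.45121 − 0.244) / 0.45121 ≈ 0.4592

PAF ≈ 0.459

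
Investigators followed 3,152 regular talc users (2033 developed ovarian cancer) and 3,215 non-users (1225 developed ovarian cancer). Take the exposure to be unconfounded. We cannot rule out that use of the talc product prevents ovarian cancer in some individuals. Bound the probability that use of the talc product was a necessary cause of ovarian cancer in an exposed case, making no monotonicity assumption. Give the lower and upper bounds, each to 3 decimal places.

p₁ = P(outcome | exposed) = 2033/3152 = 0.64499
p₀ = P(outcome | unexposed) = 1225/3215 = 0.38103
Under exogeneity alone the bounds on PN are max{0,(p₁−p₀)/p₁} ≤ PN ≤ min{1,(1−p₀)/p₁}.
  lower = (p₁ − p₀)/p₁ = 0.26396 / 0.64499 ≈ 0.4092
  upper = min{1, (1 − p₀)/p₁} = 0.61897 / 0.64499 ≈ 0.9597

0.409 ≤ PN ≤ 0.960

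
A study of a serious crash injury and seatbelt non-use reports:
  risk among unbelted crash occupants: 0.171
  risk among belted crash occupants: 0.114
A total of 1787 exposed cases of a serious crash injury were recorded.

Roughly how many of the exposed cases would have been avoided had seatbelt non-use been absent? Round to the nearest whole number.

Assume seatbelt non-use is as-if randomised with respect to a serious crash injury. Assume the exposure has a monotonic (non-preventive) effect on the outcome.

about 596 cases

Let p₁ = 0.171, p₀ = 0.114.
PN = (p₁ − p₀)/p₁ = (0.171 − 0.114) / 0.171 ≈ 0.33333.
Attributable cases ≈ PN × (exposed cases) = 0.33333 × 1787 ≈ 595.67.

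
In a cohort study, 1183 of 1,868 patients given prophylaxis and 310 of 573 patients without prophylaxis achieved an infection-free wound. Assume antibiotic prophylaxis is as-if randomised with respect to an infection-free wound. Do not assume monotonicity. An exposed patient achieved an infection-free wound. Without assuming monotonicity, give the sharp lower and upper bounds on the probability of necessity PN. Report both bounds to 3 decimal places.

0.146 ≤ PN ≤ 0.725

p₁ = P(outcome | exposed) = 1183/1868 = 0.6333
p₀ = P(outcome | unexposed) = 310/573 = 0.54101
Under exogeneity alone the bounds on PN are max{0,(p₁−p₀)/p₁} ≤ PN ≤ min{1,(1−p₀)/p₁}.
  lower = (p₁ − p₀)/p₁ = 0.092285 / 0.6333 ≈ 0.1457
  upper = min{1, (1 − p₀)/p₁} = 0.45899 / 0.6333 ≈ 0.7248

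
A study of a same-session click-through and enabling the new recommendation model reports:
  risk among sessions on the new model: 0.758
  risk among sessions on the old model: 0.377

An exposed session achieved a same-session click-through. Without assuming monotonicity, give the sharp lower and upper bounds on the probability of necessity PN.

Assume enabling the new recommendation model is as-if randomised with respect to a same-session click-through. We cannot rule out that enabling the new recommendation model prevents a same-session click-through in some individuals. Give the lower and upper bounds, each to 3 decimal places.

0.503 ≤ PN ≤ 0.822

Let p₁ = 0.758, p₀ = 0.377.
Under exogeneity alone the bounds on PN are max{0,(p₁−p₀)/p₁} ≤ PN ≤ min{1,(1−p₀)/p₁}.
  lower = (p₁ − p₀)/p₁ = 0.381 / 0.758 ≈ 0.5026
  upper = min{1, (1 − p₀)/p₁} = 0.623 / 0.758 ≈ 0.8219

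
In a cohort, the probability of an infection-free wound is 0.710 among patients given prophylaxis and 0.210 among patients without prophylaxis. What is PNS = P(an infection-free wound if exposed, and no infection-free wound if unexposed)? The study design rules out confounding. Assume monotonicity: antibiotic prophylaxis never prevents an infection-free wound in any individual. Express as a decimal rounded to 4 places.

PNS ≈ 0.5000

Let p₁ = 0.71, p₀ = 0.21.
Under exogeneity and monotonicity, PNS = p₁ − p₀.
PNS = 0.71 − 0.21 = 0.5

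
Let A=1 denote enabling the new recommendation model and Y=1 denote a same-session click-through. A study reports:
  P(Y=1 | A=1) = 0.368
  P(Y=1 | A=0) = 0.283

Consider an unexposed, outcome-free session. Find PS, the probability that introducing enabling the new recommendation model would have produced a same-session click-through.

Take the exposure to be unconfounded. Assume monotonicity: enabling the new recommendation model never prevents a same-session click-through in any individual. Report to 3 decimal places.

PS ≈ 0.119

Let p₁ = 0.368, p₀ = 0.283.
Under exogeneity and monotonicity, PS = (p₁ − p₀) / (1 − p₀).
PS = (0.368 − 0.283) / (1 − 0.283) = 0.085 / 0.717 ≈ 0.1185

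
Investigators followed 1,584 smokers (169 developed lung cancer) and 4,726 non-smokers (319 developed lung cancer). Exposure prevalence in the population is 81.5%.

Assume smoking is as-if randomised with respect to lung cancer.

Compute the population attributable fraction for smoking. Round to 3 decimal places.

PAF ≈ 0.321

p₁ = P(outcome | exposed) = 169/1584 = 0.10669
p₀ = P(outcome | unexposed) = 319/4726 = 0.067499
Overall risk P(Y=1) = π·p₁ + (1−π)·p₀ = 0.815×0.10669 + 0.185×0.067499 = 0.099441.
Under exogeneity, PAF = [P(Y=1) − p₀] / P(Y=1).
PAF = (0.099441 − 0.067499) / 0.099441 ≈ 0.3212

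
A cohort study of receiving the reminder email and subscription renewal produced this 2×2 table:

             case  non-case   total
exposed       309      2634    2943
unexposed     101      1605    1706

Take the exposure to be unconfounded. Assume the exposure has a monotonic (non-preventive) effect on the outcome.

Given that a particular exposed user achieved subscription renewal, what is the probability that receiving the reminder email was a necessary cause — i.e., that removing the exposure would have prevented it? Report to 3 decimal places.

p₁ = P(outcome | exposed) = 309/2943 = 0.10499
p₀ = P(outcome | unexposed) = 101/1706 = 0.059203
Under exogeneity and monotonicity, PN = (p₁ − p₀) / p₁.
PN = (0.10499 − 0.059203) / 0.10499 = 0.045792 / 0.10499 ≈ 0.4361

PN ≈ 0.436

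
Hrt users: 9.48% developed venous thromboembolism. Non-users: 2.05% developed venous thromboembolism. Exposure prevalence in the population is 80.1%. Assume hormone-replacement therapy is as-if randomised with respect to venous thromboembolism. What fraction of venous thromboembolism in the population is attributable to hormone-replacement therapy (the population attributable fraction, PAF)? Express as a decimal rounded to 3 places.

PAF ≈ 0.744

p₁ = 0.0948, p₀ = 0.0205.
Overall risk P(Y=1) = π·p₁ + (1−π)·p₀ = 0.801×0.0948 + 0.199×0.0205 = 0.080014.
Under exogeneity, PAF = [P(Y=1) − p₀] / P(Y=1).
PAF = (0.080014 − 0.0205) / 0.080014 ≈ 0.7438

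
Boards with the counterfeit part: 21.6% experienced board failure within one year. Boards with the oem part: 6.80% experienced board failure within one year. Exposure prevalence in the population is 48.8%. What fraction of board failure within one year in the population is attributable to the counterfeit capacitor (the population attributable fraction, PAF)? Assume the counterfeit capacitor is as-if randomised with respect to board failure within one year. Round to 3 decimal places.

PAF ≈ 0.515

p₁ = 0.216, p₀ = 0.068.
Overall risk P(Y=1) = π·p₁ + (1−π)·p₀ = 0.488×0.216 + 0.512×0.068 = 0.14022.
Under exogeneity, PAF = [P(Y=1) − p₀] / P(Y=1).
PAF = (0.14022 − 0.068) / 0.14022 ≈ 0.5151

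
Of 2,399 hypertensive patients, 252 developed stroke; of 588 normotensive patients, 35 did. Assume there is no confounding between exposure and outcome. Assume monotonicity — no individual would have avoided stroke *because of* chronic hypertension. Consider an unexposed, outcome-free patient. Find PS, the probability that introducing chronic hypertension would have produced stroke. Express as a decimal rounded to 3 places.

p₁ = P(outcome | exposed) = 252/2399 = 0.10504
p₀ = P(outcome | unexposed) = 35/588 = 0.059524
Under exogeneity and monotonicity, PS = (p₁ − p₀) / (1 − p₀).
PS = (0.10504 − 0.059524) / (1 − 0.059524) = 0.04552 / 0.94048 ≈ 0.0484

PS ≈ 0.048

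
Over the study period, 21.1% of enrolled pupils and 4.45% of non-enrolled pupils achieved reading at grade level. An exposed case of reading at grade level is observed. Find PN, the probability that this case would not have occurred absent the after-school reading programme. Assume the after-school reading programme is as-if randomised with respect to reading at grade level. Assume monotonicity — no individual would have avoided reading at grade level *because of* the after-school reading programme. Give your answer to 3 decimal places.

PN ≈ 0.789

p₁ = 0.211, p₀ = 0.0445.
Under exogeneity and monotonicity, PN = (p₁ − p₀) / p₁.
PN = (0.211 − 0.0445) / 0.211 = 0.1665 / 0.211 ≈ 0.7891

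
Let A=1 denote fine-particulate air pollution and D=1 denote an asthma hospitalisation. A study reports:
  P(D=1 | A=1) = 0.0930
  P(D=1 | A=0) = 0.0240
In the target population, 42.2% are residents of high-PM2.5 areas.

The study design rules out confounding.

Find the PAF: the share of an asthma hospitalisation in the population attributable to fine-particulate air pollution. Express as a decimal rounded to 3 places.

PAF ≈ 0.548

Let p₁ = 0.093, p₀ = 0.024.
Overall risk P(Y=1) = π·p₁ + (1−π)·p₀ = 0.422×0.093 + 0.578×0.024 = 0.053118.
Under exogeneity, PAF = [P(Y=1) − p₀] / P(Y=1).
PAF = (0.053118 − 0.024) / 0.053118 ≈ 0.5482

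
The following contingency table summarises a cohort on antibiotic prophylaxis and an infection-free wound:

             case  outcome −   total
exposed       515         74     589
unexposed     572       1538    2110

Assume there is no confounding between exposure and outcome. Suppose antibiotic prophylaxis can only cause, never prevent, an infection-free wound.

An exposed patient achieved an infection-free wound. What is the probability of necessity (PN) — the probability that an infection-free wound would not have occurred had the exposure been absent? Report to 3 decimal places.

PN ≈ 0.690

p₁ = P(outcome | exposed) = 515/589 = 0.87436
p₀ = P(outcome | unexposed) = 572/2110 = 0.27109
Under exogeneity and monotonicity, PN = (p₁ − p₀) / p₁.
PN = (0.87436 − 0.27109) / 0.87436 = 0.60327 / 0.87436 ≈ 0.6900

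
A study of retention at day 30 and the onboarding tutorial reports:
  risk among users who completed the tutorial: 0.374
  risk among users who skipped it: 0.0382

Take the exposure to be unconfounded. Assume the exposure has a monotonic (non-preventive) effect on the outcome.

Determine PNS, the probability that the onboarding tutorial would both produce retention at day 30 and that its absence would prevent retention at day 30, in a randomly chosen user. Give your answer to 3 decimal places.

PNS ≈ 0.336

Let p₁ = 0.374, p₀ = 0.0382.
Under exogeneity and monotonicity, PNS = p₁ − p₀.
PNS = 0.374 − 0.0382 = 0.3358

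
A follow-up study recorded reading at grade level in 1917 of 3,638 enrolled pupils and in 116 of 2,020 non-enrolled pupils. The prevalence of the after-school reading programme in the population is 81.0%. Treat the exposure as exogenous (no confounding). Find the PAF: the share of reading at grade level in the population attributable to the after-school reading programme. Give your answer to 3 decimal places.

PAF ≈ 0.869

p₁ = P(outcome | exposed) = 1917/3638 = 0.52694
p₀ = P(outcome | unexposed) = 116/2020 = 0.057426
Overall risk P(Y=1) = π·p₁ + (1−π)·p₀ = 0.81×0.52694 + 0.19×0.057426 = 0.43773.
Under exogeneity, PAF = [P(Y=1) − p₀] / P(Y=1).
PAF = (0.43773 − 0.057426) / 0.43773 ≈ 0.8688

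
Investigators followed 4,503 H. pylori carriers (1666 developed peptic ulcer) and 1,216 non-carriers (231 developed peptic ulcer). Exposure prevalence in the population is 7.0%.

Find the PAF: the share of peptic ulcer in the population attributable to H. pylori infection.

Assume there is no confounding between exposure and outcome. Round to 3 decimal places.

PAF ≈ 0.062

p₁ = P(outcome | exposed) = 1666/4503 = 0.36998
p₀ = P(outcome | unexposed) = 231/1216 = 0.18997
Overall risk P(Y=1) = π·p₁ + (1−π)·p₀ = 0.07×0.36998 + 0.93×0.18997 = 0.20257.
Under exogeneity, PAF = [P(Y=1) − p₀] / P(Y=1).
PAF = (0.20257 − 0.18997) / 0.20257 ≈ 0.0622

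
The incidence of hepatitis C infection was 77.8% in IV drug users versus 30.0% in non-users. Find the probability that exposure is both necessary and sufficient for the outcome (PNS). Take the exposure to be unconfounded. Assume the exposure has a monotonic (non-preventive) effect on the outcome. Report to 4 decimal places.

PNS ≈ 0.4780

p₁ = 0.778, p₀ = 0.3.
Under exogeneity and monotonicity, PNS = p₁ − p₀.
PNS = 0.778 − 0.3 = 0.478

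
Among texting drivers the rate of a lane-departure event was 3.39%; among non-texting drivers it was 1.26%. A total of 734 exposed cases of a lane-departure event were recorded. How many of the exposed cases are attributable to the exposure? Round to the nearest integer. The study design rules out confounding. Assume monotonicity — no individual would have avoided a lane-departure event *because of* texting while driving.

about 461 cases

p₁ = 0.0339, p₀ = 0.0126.
PN = (p₁ − p₀)/p₁ = (0.0339 − 0.0126) / 0.0339 ≈ 0.62832.
Attributable cases ≈ PN × (exposed cases) = 0.62832 × 734 ≈ 461.19.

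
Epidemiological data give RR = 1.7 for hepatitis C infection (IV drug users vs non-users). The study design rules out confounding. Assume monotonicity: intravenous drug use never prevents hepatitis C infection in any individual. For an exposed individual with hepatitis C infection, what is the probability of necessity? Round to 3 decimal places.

Under exogeneity and monotonicity, PN = (RR − 1) / RR = 1 − 1/RR.
PN = (1.7 − 1) / 1.7 = 0.7 / 1.7 ≈ 0.4118

PN ≈ 0.412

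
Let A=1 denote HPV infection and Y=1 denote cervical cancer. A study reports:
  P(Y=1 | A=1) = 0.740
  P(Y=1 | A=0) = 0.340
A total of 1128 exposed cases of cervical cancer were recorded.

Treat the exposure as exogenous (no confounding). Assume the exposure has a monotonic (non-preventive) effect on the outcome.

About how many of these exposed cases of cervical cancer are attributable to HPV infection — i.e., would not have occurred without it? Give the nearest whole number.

about 610 cases

Let p₁ = 0.74, p₀ = 0.34.
PN = (p₁ − p₀)/p₁ = (0.74 − 0.34) / 0.74 ≈ 0.54054.
Attributable cases ≈ PN × (exposed cases) = 0.54054 × 1128 ≈ 609.73.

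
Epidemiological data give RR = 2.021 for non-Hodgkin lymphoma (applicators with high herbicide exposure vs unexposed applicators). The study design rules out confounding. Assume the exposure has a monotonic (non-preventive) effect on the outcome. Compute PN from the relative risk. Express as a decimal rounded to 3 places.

Under exogeneity and monotonicity, PN = (RR − 1) / RR = 1 − 1/RR.
PN = (2.021 − 1) / 2.021 = 1.021 / 2.021 ≈ 0.5052

PN ≈ 0.505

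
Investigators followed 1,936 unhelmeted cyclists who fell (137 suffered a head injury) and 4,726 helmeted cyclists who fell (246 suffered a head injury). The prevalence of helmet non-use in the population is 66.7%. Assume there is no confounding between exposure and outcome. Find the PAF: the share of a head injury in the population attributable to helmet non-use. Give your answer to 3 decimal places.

PAF ≈ 0.193

p₁ = P(outcome | exposed) = 137/1936 = 0.070764
p₀ = P(outcome | unexposed) = 246/4726 = 0.052052
Overall risk P(Y=1) = π·p₁ + (1−π)·p₀ = 0.667×0.070764 + 0.333×0.052052 = 0.064533.
Under exogeneity, PAF = [P(Y=1) − p₀] / P(Y=1).
PAF = (0.064533 − 0.052052) / 0.064533 ≈ 0.1934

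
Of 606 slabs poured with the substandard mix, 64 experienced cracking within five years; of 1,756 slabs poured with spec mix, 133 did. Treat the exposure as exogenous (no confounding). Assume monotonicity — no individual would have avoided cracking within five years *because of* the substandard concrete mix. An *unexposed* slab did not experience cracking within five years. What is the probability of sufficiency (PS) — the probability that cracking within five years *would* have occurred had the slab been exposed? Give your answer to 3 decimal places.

PS ≈ 0.032

p₁ = P(outcome | exposed) = 64/606 = 0.10561
p₀ = P(outcome | unexposed) = 133/1756 = 0.07574
Under exogeneity and monotonicity, PS = (p₁ − p₀) / (1 − p₀).
PS = (0.10561 − 0.07574) / (1 − 0.07574) = 0.02987 / 0.92426 ≈ 0.0323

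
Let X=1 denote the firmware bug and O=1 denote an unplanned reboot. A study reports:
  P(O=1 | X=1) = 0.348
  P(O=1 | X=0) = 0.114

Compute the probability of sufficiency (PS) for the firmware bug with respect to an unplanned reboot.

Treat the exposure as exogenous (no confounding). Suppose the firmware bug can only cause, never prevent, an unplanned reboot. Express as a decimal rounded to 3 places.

Let p₁ = 0.348, p₀ = 0.114.
Under exogeneity and monotonicity, PS = (p₁ − p₀) / (1 − p₀).
PS = (0.348 − 0.114) / (1 − 0.114) = 0.234 / 0.886 ≈ 0.2641

PS ≈ 0.264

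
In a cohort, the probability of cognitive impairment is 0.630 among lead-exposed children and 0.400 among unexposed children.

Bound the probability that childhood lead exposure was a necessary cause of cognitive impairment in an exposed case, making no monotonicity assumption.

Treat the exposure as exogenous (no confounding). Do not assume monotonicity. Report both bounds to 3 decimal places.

0.365 ≤ PN ≤ 0.952

Let p₁ = 0.63, p₀ = 0.4.
Under exogeneity alone the bounds on PN are max{0,(p₁−p₀)/p₁} ≤ PN ≤ min{1,(1−p₀)/p₁}.
  lower = (p₁ − p₀)/p₁ = 0.23 / 0.63 ≈ 0.3651
  upper = min{1, (1 − p₀)/p₁} = 0.6 / 0.63 ≈ 0.9524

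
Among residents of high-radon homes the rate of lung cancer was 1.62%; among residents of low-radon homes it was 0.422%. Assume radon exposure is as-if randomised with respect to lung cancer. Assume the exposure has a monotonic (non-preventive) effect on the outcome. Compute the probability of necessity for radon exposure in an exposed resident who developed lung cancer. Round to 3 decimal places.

p₁ = 0.0162, p₀ = 0.00422.
Under exogeneity and monotonicity, PN = (p₁ − p₀) / p₁.
PN = (0.0162 − 0.00422) / 0.0162 = 0.01198 / 0.0162 ≈ 0.7395

PN ≈ 0.740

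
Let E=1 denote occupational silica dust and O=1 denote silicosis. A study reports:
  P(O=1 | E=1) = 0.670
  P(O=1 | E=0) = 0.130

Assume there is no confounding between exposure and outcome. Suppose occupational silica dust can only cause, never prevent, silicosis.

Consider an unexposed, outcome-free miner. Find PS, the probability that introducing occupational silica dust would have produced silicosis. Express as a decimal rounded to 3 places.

PS ≈ 0.621

Let p₁ = 0.67, p₀ = 0.13.
Under exogeneity and monotonicity, PS = (p₁ − p₀) / (1 − p₀).
PS = (0.67 − 0.13) / (1 − 0.13) = 0.54 / 0.87 ≈ 0.6207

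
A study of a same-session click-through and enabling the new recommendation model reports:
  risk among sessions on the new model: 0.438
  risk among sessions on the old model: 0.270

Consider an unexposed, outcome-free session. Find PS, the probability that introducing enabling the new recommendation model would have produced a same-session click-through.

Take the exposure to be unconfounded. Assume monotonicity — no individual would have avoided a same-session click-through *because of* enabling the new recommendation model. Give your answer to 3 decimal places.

Let p₁ = 0.438, p₀ = 0.27.
Under exogeneity and monotonicity, PS = (p₁ − p₀) / (1 − p₀).
PS = (0.438 − 0.27) / (1 − 0.27) = 0.168 / 0.73 ≈ 0.2301

PS ≈ 0.230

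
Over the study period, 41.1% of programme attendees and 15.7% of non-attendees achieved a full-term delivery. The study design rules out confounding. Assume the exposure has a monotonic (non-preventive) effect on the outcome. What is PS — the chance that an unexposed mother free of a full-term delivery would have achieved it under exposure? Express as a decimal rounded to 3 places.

p₁ = 0.411, p₀ = 0.157.
Under exogeneity and monotonicity, PS = (p₁ − p₀) / (1 − p₀).
PS = (0.411 − 0.157) / (1 − 0.157) = 0.254 / 0.843 ≈ 0.3013

PS ≈ 0.301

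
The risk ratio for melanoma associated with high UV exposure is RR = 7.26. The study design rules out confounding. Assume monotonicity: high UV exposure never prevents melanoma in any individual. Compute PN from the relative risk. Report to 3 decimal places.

Under exogeneity and monotonicity, PN = (RR − 1) / RR = 1 − 1/RR.
PN = (7.26 − 1) / 7.26 = 6.26 / 7.26 ≈ 0.8623

PN ≈ 0.862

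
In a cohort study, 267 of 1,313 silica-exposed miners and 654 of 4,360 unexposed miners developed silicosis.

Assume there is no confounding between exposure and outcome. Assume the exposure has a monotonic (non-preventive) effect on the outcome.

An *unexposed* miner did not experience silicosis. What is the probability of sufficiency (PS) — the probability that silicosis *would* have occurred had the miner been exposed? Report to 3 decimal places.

PS ≈ 0.063

p₁ = P(outcome | exposed) = 267/1313 = 0.20335
p₀ = P(outcome | unexposed) = 654/4360 = 0.15
Under exogeneity and monotonicity, PS = (p₁ − p₀) / (1 − p₀).
PS = (0.20335 − 0.15) / (1 − 0.15) = 0.053351 / 0.85 ≈ 0.0628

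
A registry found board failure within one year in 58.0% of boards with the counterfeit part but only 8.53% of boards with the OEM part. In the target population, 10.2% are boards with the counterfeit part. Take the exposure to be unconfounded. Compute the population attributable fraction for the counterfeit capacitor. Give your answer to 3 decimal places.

p₁ = 0.58, p₀ = 0.0853.
Overall risk P(Y=1) = π·p₁ + (1−π)·p₀ = 0.102×0.58 + 0.898×0.0853 = 0.13576.
Under exogeneity, PAF = [P(Y=1) − p₀] / P(Y=1).
PAF = (0.13576 − 0.0853) / 0.13576 ≈ 0.3717

PAF ≈ 0.372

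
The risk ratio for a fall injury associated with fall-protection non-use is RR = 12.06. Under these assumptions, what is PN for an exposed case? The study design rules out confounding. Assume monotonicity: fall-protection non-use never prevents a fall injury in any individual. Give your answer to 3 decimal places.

Under exogeneity and monotonicity, PN = (RR − 1) / RR = 1 − 1/RR.
PN = (12.06 − 1) / 12.06 = 11.06 / 12.06 ≈ 0.9171

PN ≈ 0.917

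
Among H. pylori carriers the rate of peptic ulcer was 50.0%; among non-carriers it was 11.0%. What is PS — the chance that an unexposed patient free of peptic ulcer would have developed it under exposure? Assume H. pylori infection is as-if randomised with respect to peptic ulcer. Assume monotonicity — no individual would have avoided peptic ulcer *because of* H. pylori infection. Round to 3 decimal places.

PS ≈ 0.438

p₁ = 0.5, p₀ = 0.11.
Under exogeneity and monotonicity, PS = (p₁ − p₀) / (1 − p₀).
PS = (0.5 − 0.11) / (1 − 0.11) = 0.39 / 0.89 ≈ 0.4382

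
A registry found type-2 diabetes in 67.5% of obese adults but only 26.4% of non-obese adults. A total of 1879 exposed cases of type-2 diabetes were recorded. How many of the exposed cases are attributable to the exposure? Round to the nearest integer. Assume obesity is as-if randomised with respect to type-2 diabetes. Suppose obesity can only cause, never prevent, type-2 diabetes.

about 1144 cases

p₁ = 0.675, p₀ = 0.264.
PN = (p₁ − p₀)/p₁ = (0.675 − 0.264) / 0.675 ≈ 0.60889.
Attributable cases ≈ PN × (exposed cases) = 0.60889 × 1879 ≈ 1144.10.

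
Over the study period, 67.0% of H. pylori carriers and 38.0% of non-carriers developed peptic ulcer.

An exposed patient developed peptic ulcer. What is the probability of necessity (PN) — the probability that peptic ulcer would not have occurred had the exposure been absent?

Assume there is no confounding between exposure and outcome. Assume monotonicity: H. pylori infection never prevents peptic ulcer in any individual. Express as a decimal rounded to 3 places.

p₁ = 0.67, p₀ = 0.38.
Under exogeneity and monotonicity, PN = (p₁ − p₀) / p₁.
PN = (0.67 − 0.38) / 0.67 = 0.29 / 0.67 ≈ 0.4328

PN ≈ 0.433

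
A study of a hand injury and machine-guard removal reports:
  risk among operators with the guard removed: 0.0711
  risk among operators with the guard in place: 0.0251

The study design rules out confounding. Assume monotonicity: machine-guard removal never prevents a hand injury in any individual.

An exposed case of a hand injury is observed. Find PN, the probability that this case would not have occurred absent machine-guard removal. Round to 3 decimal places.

Let p₁ = 0.0711, p₀ = 0.0251.
Under exogeneity and monotonicity, PN = (p₁ − p₀) / p₁.
PN = (0.0711 − 0.0251) / 0.0711 = 0.046 / 0.0711 ≈ 0.6470

PN ≈ 0.647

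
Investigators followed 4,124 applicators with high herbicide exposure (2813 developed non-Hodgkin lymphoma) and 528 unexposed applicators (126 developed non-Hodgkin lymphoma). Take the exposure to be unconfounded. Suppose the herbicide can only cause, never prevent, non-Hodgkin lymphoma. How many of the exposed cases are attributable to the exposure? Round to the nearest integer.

p₁ = P(outcome | exposed) = 2813/4124 = 0.6821
p₀ = P(outcome | unexposed) = 126/528 = 0.23864
PN = (p₁ − p₀)/p₁ = (0.6821 − 0.23864) / 0.6821 ≈ 0.65015.
Attributable cases ≈ PN × (exposed cases) = 0.65015 × 2813 ≈ 1828.86.

about 1829 cases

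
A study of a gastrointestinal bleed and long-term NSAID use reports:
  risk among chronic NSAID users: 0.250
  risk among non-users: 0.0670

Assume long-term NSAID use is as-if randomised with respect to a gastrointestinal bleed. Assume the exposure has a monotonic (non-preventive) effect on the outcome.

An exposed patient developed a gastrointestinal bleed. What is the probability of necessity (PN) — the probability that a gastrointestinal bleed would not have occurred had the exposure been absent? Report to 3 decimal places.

Let p₁ = 0.25, p₀ = 0.067.
Under exogeneity and monotonicity, PN = (p₁ − p₀) / p₁.
PN = (0.25 − 0.067) / 0.25 = 0.183 / 0.25 ≈ 0.7320

PN ≈ 0.732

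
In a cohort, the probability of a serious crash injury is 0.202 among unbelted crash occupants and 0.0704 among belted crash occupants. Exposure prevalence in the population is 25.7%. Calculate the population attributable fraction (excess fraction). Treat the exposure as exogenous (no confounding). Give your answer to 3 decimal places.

Let p₁ = 0.202, p₀ = 0.0704.
Overall risk P(Y=1) = π·p₁ + (1−π)·p₀ = 0.257×0.202 + 0.743×0.0704 = 0.10422.
Under exogeneity, PAF = [P(Y=1) − p₀] / P(Y=1).
PAF = (0.10422 − 0.0704) / 0.10422 ≈ 0.3245

PAF ≈ 0.325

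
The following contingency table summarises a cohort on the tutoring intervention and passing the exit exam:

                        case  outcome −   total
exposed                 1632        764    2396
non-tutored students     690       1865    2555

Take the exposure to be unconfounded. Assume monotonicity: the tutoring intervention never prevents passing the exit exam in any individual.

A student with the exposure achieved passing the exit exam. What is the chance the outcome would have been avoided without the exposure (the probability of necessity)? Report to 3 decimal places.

p₁ = P(outcome | exposed) = 1632/2396 = 0.68114
p₀ = P(outcome | unexposed) = 690/2555 = 0.27006
Under exogeneity and monotonicity, PN = (p₁ − p₀) / p₁.
PN = (0.68114 − 0.27006) / 0.68114 = 0.41108 / 0.68114 ≈ 0.6035

PN ≈ 0.604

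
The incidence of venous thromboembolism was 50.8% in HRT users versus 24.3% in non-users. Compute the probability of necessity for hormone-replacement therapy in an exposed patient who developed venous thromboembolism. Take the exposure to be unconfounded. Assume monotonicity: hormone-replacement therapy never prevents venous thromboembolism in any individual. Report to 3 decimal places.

p₁ = 0.508, p₀ = 0.243.
Under exogeneity and monotonicity, PN = (p₁ − p₀) / p₁.
PN = (0.508 − 0.243) / 0.508 = 0.265 / 0.508 ≈ 0.5217

PN ≈ 0.522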